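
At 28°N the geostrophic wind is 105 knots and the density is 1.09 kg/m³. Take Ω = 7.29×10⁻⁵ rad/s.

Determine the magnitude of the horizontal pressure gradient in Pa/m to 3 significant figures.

4.03×10⁻³ Pa/m

Coriolis parameter at 28°N:
f = 2Ω sin φ = 2 × 7.29×10⁻⁵ × sin 28° = 6.84×10⁻⁵ s⁻¹
Wind speed in SI: 105 knots = 54.0 m/s
Geostrophic balance rearranged: |∂P/∂n| = f ρ V_g
|∂P/∂n| = 6.84×10⁻⁵ × 1.09 × 54.0 = 4.03×10⁻³ Pa/m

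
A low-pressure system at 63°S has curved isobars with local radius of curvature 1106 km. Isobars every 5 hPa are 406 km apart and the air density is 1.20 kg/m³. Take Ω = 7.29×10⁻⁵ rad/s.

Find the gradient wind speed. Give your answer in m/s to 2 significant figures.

7.5 m/s

Coriolis parameter at 63°S:
f = 2Ω sin φ = 2 × 7.29×10⁻⁵ × sin 63° = 1.30×10⁻⁴ s⁻¹
Pressure gradient: |∂P/∂n| = 500 Pa / 406000 m = 1.23×10⁻³ Pa/m
Geostrophic speed: V_g = |∂P/∂n|/(fρ) = 1.23×10⁻³/(1.30×10⁻⁴ × 1.20) = 7.90 m/s
Around a low, centrifugal force acts outward with Coriolis, so pressure-gradient force balances both:
(1/ρ)|∂P/∂n| = fV + V²/R  →  V² + fR·V − fR·V_g = 0
With fR = 1.30×10⁻⁴ × 1106×10³ m = 144 m/s:
V = [−fR + √((fR)² + 4 fR V_g)]/2 = [−144 + √(144² + 4×144×7.9)]/2 = 7.51 m/s
Subgeostrophic (V < V_g = 7.9 m/s), as expected around a low.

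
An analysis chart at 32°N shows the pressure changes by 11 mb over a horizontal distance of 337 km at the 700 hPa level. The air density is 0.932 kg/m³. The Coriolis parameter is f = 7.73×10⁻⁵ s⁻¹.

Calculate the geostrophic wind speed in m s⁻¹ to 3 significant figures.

Pressure gradient: |∂P/∂n| = 1100 Pa / 337000 m = 3.26×10⁻³ Pa/m
Geostrophic balance (pressure-gradient force = Coriolis force):
V_g = (1/(fρ)) |∂P/∂n| = 3.26×10⁻³ / (7.73×10⁻⁵ × 0.932) = 45.3 m/s

45.3 m s⁻¹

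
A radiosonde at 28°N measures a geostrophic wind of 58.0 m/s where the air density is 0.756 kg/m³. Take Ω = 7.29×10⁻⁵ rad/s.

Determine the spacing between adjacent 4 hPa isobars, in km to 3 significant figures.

Coriolis parameter at 28°N:
f = 2Ω sin φ = 2 × 7.29×10⁻⁵ × sin 28° = 6.84×10⁻⁵ s⁻¹
Geostrophic balance rearranged: |∂P/∂n| = f ρ V_g
|∂P/∂n| = 6.84×10⁻⁵ × 0.756 × 58.0 = 3.00×10⁻³ Pa/m
Isobar spacing: Δn = ΔP/|∂P/∂n| = 400 Pa / 3.00×10⁻³ Pa/m = 133273 m ≈ 133 km

133 km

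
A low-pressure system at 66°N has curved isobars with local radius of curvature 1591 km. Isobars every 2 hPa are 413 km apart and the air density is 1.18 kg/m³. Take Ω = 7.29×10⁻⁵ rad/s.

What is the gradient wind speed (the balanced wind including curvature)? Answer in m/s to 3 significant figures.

Coriolis parameter at 66°N:
f = 2Ω sin φ = 2 × 7.29×10⁻⁵ × sin 66° = 1.33×10⁻⁴ s⁻¹
Pressure gradient: |∂P/∂n| = 200 Pa / 413000 m = 4.84×10⁻⁴ Pa/m
Geostrophic speed: V_g = |∂P/∂n|/(fρ) = 4.84×10⁻⁴/(1.33×10⁻⁴ × 1.18) = 3.08 m/s
Around a low, centrifugal force acts outward with Coriolis, so pressure-gradient force balances both:
(1/ρ)|∂P/∂n| = fV + V²/R  →  V² + fR·V − fR·V_g = 0
With fR = 1.33×10⁻⁴ × 1591×10³ m = 212 m/s:
V = [−fR + √((fR)² + 4 fR V_g)]/2 = [−212 + √(212² + 4×212×3.08)]/2 = 3.04 m/s
Subgeostrophic (V < V_g = 3.08 m/s), as expected around a low.

3.04 m/s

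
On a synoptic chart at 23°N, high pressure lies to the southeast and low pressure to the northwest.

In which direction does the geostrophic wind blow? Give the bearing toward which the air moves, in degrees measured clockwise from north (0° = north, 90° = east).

The pressure-gradient force points toward the northwest (bearing 315°).
Geostrophic balance: in the Northern Hemisphere the Coriolis force deflects motion to the right, so the geostrophic wind blows 90° to the right of the pressure-gradient force (low pressure on the left).
Rotating 315° by 90° clockwise gives 045° — the wind blows toward the northeast.

045°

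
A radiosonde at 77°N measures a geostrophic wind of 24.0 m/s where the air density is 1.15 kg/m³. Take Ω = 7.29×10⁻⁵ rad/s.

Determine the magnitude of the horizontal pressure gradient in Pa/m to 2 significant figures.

3.9×10⁻³ Pa/m

Coriolis parameter at 77°N:
f = 2Ω sin φ = 2 × 7.29×10⁻⁵ × sin 77° = 1.42×10⁻⁴ s⁻¹
Geostrophic balance rearranged: |∂P/∂n| = f ρ V_g
|∂P/∂n| = 1.42×10⁻⁴ × 1.15 × 24.0 = 3.92×10⁻³ Pa/m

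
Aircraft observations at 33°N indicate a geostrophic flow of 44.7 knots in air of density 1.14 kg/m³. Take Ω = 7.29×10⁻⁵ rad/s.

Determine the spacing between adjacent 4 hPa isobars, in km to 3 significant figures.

Coriolis parameter at 33°N:
f = 2Ω sin φ = 2 × 7.29×10⁻⁵ × sin 33° = 7.94×10⁻⁵ s⁻¹
Wind speed in SI: 44.7 knots = 23.0 m/s
Geostrophic balance rearranged: |∂P/∂n| = f ρ V_g
|∂P/∂n| = 7.94×10⁻⁵ × 1.14 × 23.0 = 2.08×10⁻³ Pa/m
Isobar spacing: Δn = ΔP/|∂P/∂n| = 400 Pa / 2.08×10⁻³ Pa/m = 192151 m ≈ 192 km

192 km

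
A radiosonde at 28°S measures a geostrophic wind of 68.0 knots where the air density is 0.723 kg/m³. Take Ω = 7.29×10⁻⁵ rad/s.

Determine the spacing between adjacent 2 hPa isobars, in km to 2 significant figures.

Coriolis parameter at 28°S:
f = 2Ω sin φ = 2 × 7.29×10⁻⁵ × sin 28° = 6.84×10⁻⁵ s⁻¹
Wind speed in SI: 68.0 knots = 35.0 m/s
Geostrophic balance rearranged: |∂P/∂n| = f ρ V_g
|∂P/∂n| = 6.84×10⁻⁵ × 0.723 × 35.0 = 1.73×10⁻³ Pa/m
Isobar spacing: Δn = ΔP/|∂P/∂n| = 200 Pa / 1.73×10⁻³ Pa/m = 115526 m ≈ 120 km

120 km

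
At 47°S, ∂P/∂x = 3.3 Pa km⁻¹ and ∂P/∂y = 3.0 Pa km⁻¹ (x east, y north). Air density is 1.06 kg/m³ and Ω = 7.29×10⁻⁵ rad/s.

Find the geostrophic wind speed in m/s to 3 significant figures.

39.5 m/s

Coriolis parameter at 47°S:
f = 2Ω sin φ = 2 × 7.29×10⁻⁵ × sin 47° = 1.07×10⁻⁴ s⁻¹
In the Southern Hemisphere f is negative: f = −1.07×10⁻⁴ s⁻¹.
Component geostrophic relations (x east, y north):
u_g = −(1/(fρ)) ∂P/∂y,  v_g = (1/(fρ)) ∂P/∂x
u_g = −(3.0×10⁻³)/(−1.07×10⁻⁴ × 1.06) = 26.5 m/s;  v_g = (3.3×10⁻³)/(−1.07×10⁻⁴ × 1.06) = −29.2 m/s
|V_g| = √(u_g² + v_g²) = 39.5 m/s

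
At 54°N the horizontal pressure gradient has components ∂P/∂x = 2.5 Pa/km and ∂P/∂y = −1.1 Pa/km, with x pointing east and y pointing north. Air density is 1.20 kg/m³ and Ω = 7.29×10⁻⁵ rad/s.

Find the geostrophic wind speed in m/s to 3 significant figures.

Coriolis parameter at 54°N:
f = 2Ω sin φ = 2 × 7.29×10⁻⁵ × sin 54° = 1.18×10⁻⁴ s⁻¹
Component geostrophic relations (x east, y north):
u_g = −(1/(fρ)) ∂P/∂y,  v_g = (1/(fρ)) ∂P/∂x
u_g = −(−1.1×10⁻³)/(1.18×10⁻⁴ × 1.20) = 7.77 m/s;  v_g = (2.5×10⁻³)/(1.18×10⁻⁴ × 1.20) = 17.7 m/s
|V_g| = √(u_g² + v_g²) = 19.3 m/s

19.3 m/s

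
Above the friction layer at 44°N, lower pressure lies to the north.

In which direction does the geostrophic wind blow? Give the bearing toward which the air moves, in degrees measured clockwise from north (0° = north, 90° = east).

090°

The pressure-gradient force points toward the north (bearing 000°).
Geostrophic balance: in the Northern Hemisphere the Coriolis force deflects motion to the right, so the geostrophic wind blows 90° to the right of the pressure-gradient force (low pressure on the left).
Rotating 000° by 90° clockwise gives 090° — the wind blows toward the east.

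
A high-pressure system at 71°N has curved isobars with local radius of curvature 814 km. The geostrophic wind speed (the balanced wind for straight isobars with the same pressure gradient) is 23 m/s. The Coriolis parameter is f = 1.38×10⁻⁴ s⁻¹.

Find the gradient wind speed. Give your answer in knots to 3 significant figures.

Around a high, pressure-gradient force acts outward with centrifugal, so Coriolis balances both:
fV = (1/ρ)|∂P/∂n| + V²/R  →  V² − fR·V + fR·V_g = 0
With fR = 1.38×10⁻⁴ × 814×10³ m = 112 m/s:
V = [fR − √((fR)² − 4 fR V_g)]/2 = [112 − √(112² − 4×112×23)]/2 = 32.3 m/s
Supergeostrophic (V > V_g = 23 m/s), as expected around a high.
Converting: 32.3 m/s × 1.944 = 62.7 knots

62.7 knots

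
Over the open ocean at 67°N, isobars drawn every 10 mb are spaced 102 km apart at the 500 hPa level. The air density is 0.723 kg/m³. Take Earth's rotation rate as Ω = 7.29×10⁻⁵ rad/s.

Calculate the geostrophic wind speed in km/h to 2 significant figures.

360 km/h

Coriolis parameter at 67°N:
f = 2Ω sin φ = 2 × 7.29×10⁻⁵ × sin 67° = 1.34×10⁻⁴ s⁻¹
Pressure gradient: |∂P/∂n| = 1000 Pa / 102000 m = 9.80×10⁻³ Pa/m
Geostrophic balance (pressure-gradient force = Coriolis force):
V_g = (1/(fρ)) |∂P/∂n| = 9.80×10⁻³ / (1.34×10⁻⁴ × 0.723) = 101 m/s
Converting: 101 m/s × 3.6 = 360 km/h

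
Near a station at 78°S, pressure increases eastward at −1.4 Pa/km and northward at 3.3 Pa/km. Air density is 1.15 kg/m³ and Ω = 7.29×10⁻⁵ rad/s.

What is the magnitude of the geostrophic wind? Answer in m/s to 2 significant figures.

Coriolis parameter at 78°S:
f = 2Ω sin φ = 2 × 7.29×10⁻⁵ × sin 78° = 1.43×10⁻⁴ s⁻¹
In the Southern Hemisphere f is negative: f = −1.43×10⁻⁴ s⁻¹.
Component geostrophic relations (x east, y north):
u_g = −(1/(fρ)) ∂P/∂y,  v_g = (1/(fρ)) ∂P/∂x
u_g = −(3.3×10⁻³)/(−1.43×10⁻⁴ × 1.15) = 20.1 m/s;  v_g = (−1.4×10⁻³)/(−1.43×10⁻⁴ × 1.15) = 8.54 m/s
|V_g| = √(u_g² + v_g²) = 21.9 m/s

22 m/s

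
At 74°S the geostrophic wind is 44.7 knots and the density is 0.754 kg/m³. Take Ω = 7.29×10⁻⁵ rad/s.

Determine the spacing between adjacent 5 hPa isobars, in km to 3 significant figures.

206 km

Coriolis parameter at 74°S:
f = 2Ω sin φ = 2 × 7.29×10⁻⁵ × sin 74° = 1.40×10⁻⁴ s⁻¹
Wind speed in SI: 44.7 knots = 23.0 m/s
Geostrophic balance rearranged: |∂P/∂n| = f ρ V_g
|∂P/∂n| = 1.40×10⁻⁴ × 0.754 × 23.0 = 2.43×10⁻³ Pa/m
Isobar spacing: Δn = ΔP/|∂P/∂n| = 500 Pa / 2.43×10⁻³ Pa/m = 205757 m ≈ 206 km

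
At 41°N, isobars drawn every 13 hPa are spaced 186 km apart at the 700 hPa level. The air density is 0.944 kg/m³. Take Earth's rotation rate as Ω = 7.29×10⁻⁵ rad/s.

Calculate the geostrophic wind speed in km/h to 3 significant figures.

279 km/h

Coriolis parameter at 41°N:
f = 2Ω sin φ = 2 × 7.29×10⁻⁵ × sin 41° = 9.57×10⁻⁵ s⁻¹
Pressure gradient: |∂P/∂n| = 1300 Pa / 186000 m = 6.99×10⁻³ Pa/m
Geostrophic balance (pressure-gradient force = Coriolis force):
V_g = (1/(fρ)) |∂P/∂n| = 6.99×10⁻³ / (9.57×10⁻⁵ × 0.944) = 77.4 m/s
Converting: 77.4 m/s × 3.6 = 279 km/h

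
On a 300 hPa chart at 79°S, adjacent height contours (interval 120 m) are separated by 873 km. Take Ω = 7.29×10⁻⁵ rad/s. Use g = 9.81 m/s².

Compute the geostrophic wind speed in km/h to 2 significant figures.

34 km/h

Coriolis parameter at 79°S:
f = 2Ω sin φ = 2 × 7.29×10⁻⁵ × sin 79° = 1.43×10⁻⁴ s⁻¹
Height gradient: |∂Z/∂n| = 120 m / 873000 m = 1.37×10⁻⁴
On a pressure surface, geostrophic balance gives V_g = (g/f)|∂Z/∂n|:
V_g = 9.81 × 1.37×10⁻⁴ / 1.43×10⁻⁴ = 9.42 m/s
Converting: 9.42 m/s × 3.6 = 34 km/h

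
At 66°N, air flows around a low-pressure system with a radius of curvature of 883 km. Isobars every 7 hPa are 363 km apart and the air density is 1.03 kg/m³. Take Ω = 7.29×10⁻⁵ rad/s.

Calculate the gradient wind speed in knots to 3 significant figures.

24.7 knots

Coriolis parameter at 66°N:
f = 2Ω sin φ = 2 × 7.29×10⁻⁵ × sin 66° = 1.33×10⁻⁴ s⁻¹
Pressure gradient: |∂P/∂n| = 700 Pa / 363000 m = 1.93×10⁻³ Pa/m
Geostrophic speed: V_g = |∂P/∂n|/(fρ) = 1.93×10⁻³/(1.33×10⁻⁴ × 1.03) = 14.1 m/s
Around a low, centrifugal force acts outward with Coriolis, so pressure-gradient force balances both:
(1/ρ)|∂P/∂n| = fV + V²/R  →  V² + fR·V − fR·V_g = 0
With fR = 1.33×10⁻⁴ × 883×10³ m = 118 m/s:
V = [−fR + √((fR)² + 4 fR V_g)]/2 = [−118 + √(118² + 4×118×14.1)]/2 = 12.7 m/s
Subgeostrophic (V < V_g = 14.1 m/s), as expected around a low.
Converting: 12.7 m/s × 1.944 = 24.7 knots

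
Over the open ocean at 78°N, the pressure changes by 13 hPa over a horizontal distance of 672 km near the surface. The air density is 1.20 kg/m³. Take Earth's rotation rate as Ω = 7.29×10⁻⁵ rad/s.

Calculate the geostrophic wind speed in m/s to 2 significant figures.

Coriolis parameter at 78°N:
f = 2Ω sin φ = 2 × 7.29×10⁻⁵ × sin 78° = 1.43×10⁻⁴ s⁻¹
Pressure gradient: |∂P/∂n| = 1300 Pa / 672000 m = 1.93×10⁻³ Pa/m
Geostrophic balance (pressure-gradient force = Coriolis force):
V_g = (1/(fρ)) |∂P/∂n| = 1.93×10⁻³ / (1.43×10⁻⁴ × 1.20) = 11.3 m/s

11 m/s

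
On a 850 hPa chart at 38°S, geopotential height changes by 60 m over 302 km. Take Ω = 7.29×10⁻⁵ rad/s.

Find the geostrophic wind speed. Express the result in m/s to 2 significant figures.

22 m/s

Coriolis parameter at 38°S:
f = 2Ω sin φ = 2 × 7.29×10⁻⁵ × sin 38° = 8.98×10⁻⁵ s⁻¹
Height gradient: |∂Z/∂n| = 60 m / 302000 m = 1.99×10⁻⁴
On a pressure surface, geostrophic balance gives V_g = (g/f)|∂Z/∂n|:
V_g = 9.81 × 1.99×10⁻⁴ / 8.98×10⁻⁵ = 21.7 m/s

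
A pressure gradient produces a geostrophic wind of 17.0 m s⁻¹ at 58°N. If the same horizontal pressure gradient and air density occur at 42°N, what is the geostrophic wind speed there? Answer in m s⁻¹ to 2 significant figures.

With the same pressure gradient and density, V_g ∝ 1/f ∝ 1/sin φ.
V₂ = V₁ · sin φ₁ / sin φ₂ = 17.0 × sin 58° / sin 42°
V₂ = 17.0 × 0.8480/0.6691 = 22 m s⁻¹

22 m s⁻¹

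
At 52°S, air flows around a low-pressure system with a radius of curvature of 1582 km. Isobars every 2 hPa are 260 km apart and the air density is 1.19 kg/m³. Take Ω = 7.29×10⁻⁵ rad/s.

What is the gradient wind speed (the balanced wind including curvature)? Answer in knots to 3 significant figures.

10.6 knots

Coriolis parameter at 52°S:
f = 2Ω sin φ = 2 × 7.29×10⁻⁵ × sin 52° = 1.15×10⁻⁴ s⁻¹
Pressure gradient: |∂P/∂n| = 200 Pa / 260000 m = 7.69×10⁻⁴ Pa/m
Geostrophic speed: V_g = |∂P/∂n|/(fρ) = 7.69×10⁻⁴/(1.15×10⁻⁴ × 1.19) = 5.63 m/s
Around a low, centrifugal force acts outward with Coriolis, so pressure-gradient force balances both:
(1/ρ)|∂P/∂n| = fV + V²/R  →  V² + fR·V − fR·V_g = 0
With fR = 1.15×10⁻⁴ × 1582×10³ m = 182 m/s:
V = [−fR + √((fR)² + 4 fR V_g)]/2 = [−182 + √(182² + 4×182×5.63)]/2 = 5.46 m/s
Subgeostrophic (V < V_g = 5.63 m/s), as expected around a low.
Converting: 5.46 m/s × 1.944 = 10.6 knots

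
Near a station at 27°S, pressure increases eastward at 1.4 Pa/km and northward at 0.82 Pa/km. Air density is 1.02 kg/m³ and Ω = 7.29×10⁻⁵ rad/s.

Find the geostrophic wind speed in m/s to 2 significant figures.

Coriolis parameter at 27°S:
f = 2Ω sin φ = 2 × 7.29×10⁻⁵ × sin 27° = 6.62×10⁻⁵ s⁻¹
In the Southern Hemisphere f is negative: f = −6.62×10⁻⁵ s⁻¹.
Component geostrophic relations (x east, y north):
u_g = −(1/(fρ)) ∂P/∂y,  v_g = (1/(fρ)) ∂P/∂x
u_g = −(0.82×10⁻³)/(−6.62×10⁻⁵ × 1.02) = 12.1 m/s;  v_g = (1.4×10⁻³)/(−6.62×10⁻⁵ × 1.02) = −20.7 m/s
|V_g| = √(u_g² + v_g²) = 24.0 m/s

24 m/s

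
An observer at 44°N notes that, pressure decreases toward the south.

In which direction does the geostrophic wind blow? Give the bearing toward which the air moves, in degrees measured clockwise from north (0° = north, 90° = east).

The pressure-gradient force points toward the south (bearing 180°).
Geostrophic balance: in the Northern Hemisphere the Coriolis force deflects motion to the right, so the geostrophic wind blows 90° to the right of the pressure-gradient force (low pressure on the left).
Rotating 180° by 90° clockwise gives 270° — the wind blows toward the west.

270°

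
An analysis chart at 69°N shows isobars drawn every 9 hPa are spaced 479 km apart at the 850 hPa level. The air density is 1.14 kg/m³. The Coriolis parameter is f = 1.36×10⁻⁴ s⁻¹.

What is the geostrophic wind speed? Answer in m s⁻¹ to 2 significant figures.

Pressure gradient: |∂P/∂n| = 900 Pa / 479000 m = 1.88×10⁻³ Pa/m
Geostrophic balance (pressure-gradient force = Coriolis force):
V_g = (1/(fρ)) |∂P/∂n| = 1.88×10⁻³ / (1.36×10⁻⁴ × 1.14) = 12.1 m/s

12 m s⁻¹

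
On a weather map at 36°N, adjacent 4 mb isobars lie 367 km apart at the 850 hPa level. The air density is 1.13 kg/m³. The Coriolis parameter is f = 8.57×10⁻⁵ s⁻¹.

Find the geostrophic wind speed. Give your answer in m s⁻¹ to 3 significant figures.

Pressure gradient: |∂P/∂n| = 400 Pa / 367000 m = 1.09×10⁻³ Pa/m
Geostrophic balance (pressure-gradient force = Coriolis force):
V_g = (1/(fρ)) |∂P/∂n| = 1.09×10⁻³ / (8.57×10⁻⁵ × 1.13) = 11.3 m/s

11.3 m s⁻¹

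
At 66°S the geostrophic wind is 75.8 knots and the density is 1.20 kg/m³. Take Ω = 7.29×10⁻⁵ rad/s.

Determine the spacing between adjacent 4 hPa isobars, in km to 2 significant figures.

64 km

Coriolis parameter at 66°S:
f = 2Ω sin φ = 2 × 7.29×10⁻⁵ × sin 66° = 1.33×10⁻⁴ s⁻¹
Wind speed in SI: 75.8 knots = 39.0 m/s
Geostrophic balance rearranged: |∂P/∂n| = f ρ V_g
|∂P/∂n| = 1.33×10⁻⁴ × 1.20 × 39.0 = 6.23×10⁻³ Pa/m
Isobar spacing: Δn = ΔP/|∂P/∂n| = 400 Pa / 6.23×10⁻³ Pa/m = 64178 m ≈ 64 km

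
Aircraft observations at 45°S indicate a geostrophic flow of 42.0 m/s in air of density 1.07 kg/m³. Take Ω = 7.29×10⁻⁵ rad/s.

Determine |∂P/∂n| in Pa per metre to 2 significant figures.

Coriolis parameter at 45°S:
f = 2Ω sin φ = 2 × 7.29×10⁻⁵ × sin 45° = 1.03×10⁻⁴ s⁻¹
Geostrophic balance rearranged: |∂P/∂n| = f ρ V_g
|∂P/∂n| = 1.03×10⁻⁴ × 1.07 × 42.0 = 4.63×10⁻³ Pa/m

4.6×10⁻³ Pa/m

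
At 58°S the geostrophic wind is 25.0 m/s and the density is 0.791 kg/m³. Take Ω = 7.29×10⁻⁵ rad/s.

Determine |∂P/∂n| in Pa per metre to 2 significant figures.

2.4×10⁻³ Pa/m

Coriolis parameter at 58°S:
f = 2Ω sin φ = 2 × 7.29×10⁻⁵ × sin 58° = 1.24×10⁻⁴ s⁻¹
Geostrophic balance rearranged: |∂P/∂n| = f ρ V_g
|∂P/∂n| = 1.24×10⁻⁴ × 0.791 × 25.0 = 2.45×10⁻³ Pa/m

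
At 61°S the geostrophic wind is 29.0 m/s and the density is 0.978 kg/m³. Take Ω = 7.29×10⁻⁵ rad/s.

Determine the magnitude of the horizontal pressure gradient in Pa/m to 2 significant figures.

Coriolis parameter at 61°S:
f = 2Ω sin φ = 2 × 7.29×10⁻⁵ × sin 61° = 1.28×10⁻⁴ s⁻¹
Geostrophic balance rearranged: |∂P/∂n| = f ρ V_g
|∂P/∂n| = 1.28×10⁻⁴ × 0.978 × 29.0 = 3.62×10⁻³ Pa/m

3.6×10⁻³ Pa/m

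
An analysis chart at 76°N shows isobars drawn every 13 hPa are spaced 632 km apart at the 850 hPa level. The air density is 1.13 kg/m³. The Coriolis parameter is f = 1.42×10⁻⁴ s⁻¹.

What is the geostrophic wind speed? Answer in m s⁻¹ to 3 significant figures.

12.8 m s⁻¹

Pressure gradient: |∂P/∂n| = 1300 Pa / 632000 m = 2.06×10⁻³ Pa/m
Geostrophic balance (pressure-gradient force = Coriolis force):
V_g = (1/(fρ)) |∂P/∂n| = 2.06×10⁻³ / (1.42×10⁻⁴ × 1.13) = 12.8 m/s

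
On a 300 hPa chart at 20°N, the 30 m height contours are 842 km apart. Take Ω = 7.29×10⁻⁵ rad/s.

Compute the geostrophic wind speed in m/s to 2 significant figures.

7.0 m/s

Coriolis parameter at 20°N:
f = 2Ω sin φ = 2 × 7.29×10⁻⁵ × sin 20° = 4.99×10⁻⁵ s⁻¹
Height gradient: |∂Z/∂n| = 30 m / 842000 m = 3.56×10⁻⁵
On a pressure surface, geostrophic balance gives V_g = (g/f)|∂Z/∂n|:
V_g = 9.81 × 3.56×10⁻⁵ / 4.99×10⁻⁵ = 7.01 m/s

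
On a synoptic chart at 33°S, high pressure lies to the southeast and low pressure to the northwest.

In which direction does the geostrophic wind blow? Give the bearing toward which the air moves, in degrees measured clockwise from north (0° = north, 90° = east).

The pressure-gradient force points toward the northwest (bearing 315°).
Geostrophic balance: in the Southern Hemisphere the Coriolis force deflects motion to the left, so the geostrophic wind blows 90° to the left of the pressure-gradient force (low pressure on the right).
Rotating 315° by 90° counterclockwise gives 225° — the wind blows toward the southwest.

225°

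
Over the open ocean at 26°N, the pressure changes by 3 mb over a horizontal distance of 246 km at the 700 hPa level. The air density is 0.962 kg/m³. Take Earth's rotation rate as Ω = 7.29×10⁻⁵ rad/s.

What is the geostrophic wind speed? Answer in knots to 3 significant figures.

38.6 knots

Coriolis parameter at 26°N:
f = 2Ω sin φ = 2 × 7.29×10⁻⁵ × sin 26° = 6.39×10⁻⁵ s⁻¹
Pressure gradient: |∂P/∂n| = 300 Pa / 246000 m = 1.22×10⁻³ Pa/m
Geostrophic balance (pressure-gradient force = Coriolis force):
V_g = (1/(fρ)) |∂P/∂n| = 1.22×10⁻³ / (6.39×10⁻⁵ × 0.962) = 19.8 m/s
Converting: 19.8 m/s × 1.944 = 38.6 knots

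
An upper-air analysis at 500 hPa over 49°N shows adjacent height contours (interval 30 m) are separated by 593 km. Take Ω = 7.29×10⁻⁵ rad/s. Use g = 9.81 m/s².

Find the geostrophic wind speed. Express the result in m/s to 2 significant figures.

4.5 m/s

Coriolis parameter at 49°N:
f = 2Ω sin φ = 2 × 7.29×10⁻⁵ × sin 49° = 1.10×10⁻⁴ s⁻¹
Height gradient: |∂Z/∂n| = 30 m / 593000 m = 5.06×10⁻⁵
On a pressure surface, geostrophic balance gives V_g = (g/f)|∂Z/∂n|:
V_g = 9.81 × 5.06×10⁻⁵ / 1.10×10⁻⁴ = 4.51 m/s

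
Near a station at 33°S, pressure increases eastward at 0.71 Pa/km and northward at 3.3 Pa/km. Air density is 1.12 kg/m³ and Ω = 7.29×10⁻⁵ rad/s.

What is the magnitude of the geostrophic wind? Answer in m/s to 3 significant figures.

38.0 m/s

Coriolis parameter at 33°S:
f = 2Ω sin φ = 2 × 7.29×10⁻⁵ × sin 33° = 7.94×10⁻⁵ s⁻¹
In the Southern Hemisphere f is negative: f = −7.94×10⁻⁵ s⁻¹.
Component geostrophic relations (x east, y north):
u_g = −(1/(fρ)) ∂P/∂y,  v_g = (1/(fρ)) ∂P/∂x
u_g = −(3.3×10⁻³)/(−7.94×10⁻⁵ × 1.12) = 37.1 m/s;  v_g = (0.71×10⁻³)/(−7.94×10⁻⁵ × 1.12) = −7.98 m/s
|V_g| = √(u_g² + v_g²) = 38.0 m/s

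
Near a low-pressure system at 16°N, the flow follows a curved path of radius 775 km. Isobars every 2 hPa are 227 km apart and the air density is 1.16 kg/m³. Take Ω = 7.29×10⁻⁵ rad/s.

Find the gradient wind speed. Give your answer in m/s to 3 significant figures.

13.3 m/s

Coriolis parameter at 16°N:
f = 2Ω sin φ = 2 × 7.29×10⁻⁵ × sin 16° = 4.02×10⁻⁵ s⁻¹
Pressure gradient: |∂P/∂n| = 200 Pa / 227000 m = 8.81×10⁻⁴ Pa/m
Geostrophic speed: V_g = |∂P/∂n|/(fρ) = 8.81×10⁻⁴/(4.02×10⁻⁵ × 1.16) = 18.9 m/s
Around a low, centrifugal force acts outward with Coriolis, so pressure-gradient force balances both:
(1/ρ)|∂P/∂n| = fV + V²/R  →  V² + fR·V − fR·V_g = 0
With fR = 4.02×10⁻⁵ × 775×10³ m = 31.1 m/s:
V = [−fR + √((fR)² + 4 fR V_g)]/2 = [−31.1 + √(31.1² + 4×31.1×18.9)]/2 = 13.3 m/s
Subgeostrophic (V < V_g = 18.9 m/s), as expected around a low.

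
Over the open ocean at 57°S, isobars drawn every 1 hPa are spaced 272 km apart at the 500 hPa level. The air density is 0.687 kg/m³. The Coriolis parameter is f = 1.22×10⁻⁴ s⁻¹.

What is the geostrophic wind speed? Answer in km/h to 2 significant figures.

16 km/h

Pressure gradient: |∂P/∂n| = 100 Pa / 272000 m = 3.68×10⁻⁴ Pa/m
Geostrophic balance (pressure-gradient force = Coriolis force):
V_g = (1/(fρ)) |∂P/∂n| = 3.68×10⁻⁴ / (1.22×10⁻⁴ × 0.687) = 4.39 m/s
Converting: 4.39 m/s × 3.6 = 16 km/h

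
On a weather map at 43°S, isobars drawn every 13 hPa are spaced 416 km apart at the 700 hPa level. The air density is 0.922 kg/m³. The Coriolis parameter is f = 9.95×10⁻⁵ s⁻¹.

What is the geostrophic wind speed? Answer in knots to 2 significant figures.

66 knots

Pressure gradient: |∂P/∂n| = 1300 Pa / 416000 m = 3.12×10⁻³ Pa/m
Geostrophic balance (pressure-gradient force = Coriolis force):
V_g = (1/(fρ)) |∂P/∂n| = 3.12×10⁻³ / (9.95×10⁻⁵ × 0.922) = 34.1 m/s
Converting: 34.1 m/s × 1.944 = 66 knots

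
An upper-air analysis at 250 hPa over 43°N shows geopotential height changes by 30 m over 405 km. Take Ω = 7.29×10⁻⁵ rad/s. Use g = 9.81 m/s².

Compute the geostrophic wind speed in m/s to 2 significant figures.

7.3 m/s

Coriolis parameter at 43°N:
f = 2Ω sin φ = 2 × 7.29×10⁻⁵ × sin 43° = 9.94×10⁻⁵ s⁻¹
Height gradient: |∂Z/∂n| = 30 m / 405000 m = 7.41×10⁻⁵
On a pressure surface, geostrophic balance gives V_g = (g/f)|∂Z/∂n|:
V_g = 9.81 × 7.41×10⁻⁵ / 9.94×10⁻⁵ = 7.31 m/s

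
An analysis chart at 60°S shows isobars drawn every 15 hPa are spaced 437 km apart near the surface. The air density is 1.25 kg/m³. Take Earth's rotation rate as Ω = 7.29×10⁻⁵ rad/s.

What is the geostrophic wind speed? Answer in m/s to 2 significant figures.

Coriolis parameter at 60°S:
f = 2Ω sin φ = 2 × 7.29×10⁻⁵ × sin 60° = 1.26×10⁻⁴ s⁻¹
Pressure gradient: |∂P/∂n| = 1500 Pa / 437000 m = 3.43×10⁻³ Pa/m
Geostrophic balance (pressure-gradient force = Coriolis force):
V_g = (1/(fρ)) |∂P/∂n| = 3.43×10⁻³ / (1.26×10⁻⁴ × 1.25) = 21.7 m/s

22 m/s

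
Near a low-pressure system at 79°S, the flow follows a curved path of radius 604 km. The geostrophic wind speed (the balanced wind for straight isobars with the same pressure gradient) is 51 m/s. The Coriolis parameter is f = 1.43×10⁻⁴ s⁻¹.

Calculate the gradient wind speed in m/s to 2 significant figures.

36 m/s

Around a low, centrifugal force acts outward with Coriolis, so pressure-gradient force balances both:
(1/ρ)|∂P/∂n| = fV + V²/R  →  V² + fR·V − fR·V_g = 0
With fR = 1.43×10⁻⁴ × 604×10³ m = 86.4 m/s:
V = [−fR + √((fR)² + 4 fR V_g)]/2 = [−86.4 + √(86.4² + 4×86.4×51)]/2 = 36 m/s
Subgeostrophic (V < V_g = 51 m/s), as expected around a low.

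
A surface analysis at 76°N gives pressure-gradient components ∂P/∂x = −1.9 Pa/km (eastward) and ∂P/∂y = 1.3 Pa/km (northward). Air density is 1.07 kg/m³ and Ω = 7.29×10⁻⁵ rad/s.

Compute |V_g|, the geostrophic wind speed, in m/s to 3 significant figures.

15.2 m/s

Coriolis parameter at 76°N:
f = 2Ω sin φ = 2 × 7.29×10⁻⁵ × sin 76° = 1.41×10⁻⁴ s⁻¹
Component geostrophic relations (x east, y north):
u_g = −(1/(fρ)) ∂P/∂y,  v_g = (1/(fρ)) ∂P/∂x
u_g = −(1.3×10⁻³)/(1.41×10⁻⁴ × 1.07) = −8.59 m/s;  v_g = (−1.9×10⁻³)/(1.41×10⁻⁴ × 1.07) = −12.6 m/s
|V_g| = √(u_g² + v_g²) = 15.2 m/s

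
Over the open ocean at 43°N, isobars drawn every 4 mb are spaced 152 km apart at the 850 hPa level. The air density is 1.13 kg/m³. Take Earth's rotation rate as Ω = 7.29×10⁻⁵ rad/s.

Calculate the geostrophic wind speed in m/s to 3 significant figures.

23.4 m/s

Coriolis parameter at 43°N:
f = 2Ω sin φ = 2 × 7.29×10⁻⁵ × sin 43° = 9.94×10⁻⁵ s⁻¹
Pressure gradient: |∂P/∂n| = 400 Pa / 152000 m = 2.63×10⁻³ Pa/m
Geostrophic balance (pressure-gradient force = Coriolis force):
V_g = (1/(fρ)) |∂P/∂n| = 2.63×10⁻³ / (9.94×10⁻⁵ × 1.13) = 23.4 m/s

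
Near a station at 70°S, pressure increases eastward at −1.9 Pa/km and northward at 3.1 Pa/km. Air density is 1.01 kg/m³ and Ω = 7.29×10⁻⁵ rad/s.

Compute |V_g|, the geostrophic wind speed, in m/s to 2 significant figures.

Coriolis parameter at 70°S:
f = 2Ω sin φ = 2 × 7.29×10⁻⁵ × sin 70° = 1.37×10⁻⁴ s⁻¹
In the Southern Hemisphere f is negative: f = −1.37×10⁻⁴ s⁻¹.
Component geostrophic relations (x east, y north):
u_g = −(1/(fρ)) ∂P/∂y,  v_g = (1/(fρ)) ∂P/∂x
u_g = −(3.1×10⁻³)/(−1.37×10⁻⁴ × 1.01) = 22.4 m/s;  v_g = (−1.9×10⁻³)/(−1.37×10⁻⁴ × 1.01) = 13.7 m/s
|V_g| = √(u_g² + v_g²) = 26.3 m/s

26 m/s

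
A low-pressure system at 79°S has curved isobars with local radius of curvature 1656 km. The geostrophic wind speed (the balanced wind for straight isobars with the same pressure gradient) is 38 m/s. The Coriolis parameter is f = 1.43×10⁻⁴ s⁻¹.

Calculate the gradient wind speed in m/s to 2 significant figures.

Around a low, centrifugal force acts outward with Coriolis, so pressure-gradient force balances both:
(1/ρ)|∂P/∂n| = fV + V²/R  →  V² + fR·V − fR·V_g = 0
With fR = 1.43×10⁻⁴ × 1656×10³ m = 237 m/s:
V = [−fR + √((fR)² + 4 fR V_g)]/2 = [−237 + √(237² + 4×237×38)]/2 = 33.3 m/s
Subgeostrophic (V < V_g = 38 m/s), as expected around a low.

33 m/s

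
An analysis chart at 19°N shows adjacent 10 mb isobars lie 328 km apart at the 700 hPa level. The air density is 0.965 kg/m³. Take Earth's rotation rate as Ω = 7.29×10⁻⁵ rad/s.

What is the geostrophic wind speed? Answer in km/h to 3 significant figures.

240 km/h

Coriolis parameter at 19°N:
f = 2Ω sin φ = 2 × 7.29×10⁻⁵ × sin 19° = 4.75×10⁻⁵ s⁻¹
Pressure gradient: |∂P/∂n| = 1000 Pa / 328000 m = 3.05×10⁻³ Pa/m
Geostrophic balance (pressure-gradient force = Coriolis force):
V_g = (1/(fρ)) |∂P/∂n| = 3.05×10⁻³ / (4.75×10⁻⁵ × 0.965) = 66.6 m/s
Converting: 66.6 m/s × 3.6 = 240 km/h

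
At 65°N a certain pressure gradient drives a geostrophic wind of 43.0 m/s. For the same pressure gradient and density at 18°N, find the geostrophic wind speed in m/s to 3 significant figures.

126 m/s

With the same pressure gradient and density, V_g ∝ 1/f ∝ 1/sin φ.
V₂ = V₁ · sin φ₁ / sin φ₂ = 43.0 × sin 65° / sin 18°
V₂ = 43.0 × 0.9063/0.3090 = 126 m/s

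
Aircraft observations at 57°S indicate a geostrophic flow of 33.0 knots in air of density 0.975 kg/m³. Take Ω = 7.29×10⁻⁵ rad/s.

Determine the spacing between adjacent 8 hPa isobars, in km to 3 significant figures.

Coriolis parameter at 57°S:
f = 2Ω sin φ = 2 × 7.29×10⁻⁵ × sin 57° = 1.22×10⁻⁴ s⁻¹
Wind speed in SI: 33.0 knots = 17.0 m/s
Geostrophic balance rearranged: |∂P/∂n| = f ρ V_g
|∂P/∂n| = 1.22×10⁻⁴ × 0.975 × 17.0 = 2.02×10⁻³ Pa/m
Isobar spacing: Δn = ΔP/|∂P/∂n| = 800 Pa / 2.02×10⁻³ Pa/m = 395261 m ≈ 395 km

395 km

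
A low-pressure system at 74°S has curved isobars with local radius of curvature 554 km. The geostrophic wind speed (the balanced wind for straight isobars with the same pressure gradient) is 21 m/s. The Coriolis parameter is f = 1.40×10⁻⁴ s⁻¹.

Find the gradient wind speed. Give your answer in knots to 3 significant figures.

33.4 knots

Around a low, centrifugal force acts outward with Coriolis, so pressure-gradient force balances both:
(1/ρ)|∂P/∂n| = fV + V²/R  →  V² + fR·V − fR·V_g = 0
With fR = 1.40×10⁻⁴ × 554×10³ m = 77.6 m/s:
V = [−fR + √((fR)² + 4 fR V_g)]/2 = [−77.6 + √(77.6² + 4×77.6×21)]/2 = 17.2 m/s
Subgeostrophic (V < V_g = 21 m/s), as expected around a low.
Converting: 17.2 m/s × 1.944 = 33.4 knots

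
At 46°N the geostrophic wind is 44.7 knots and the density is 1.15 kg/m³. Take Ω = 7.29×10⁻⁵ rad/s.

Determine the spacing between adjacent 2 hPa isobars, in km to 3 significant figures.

Coriolis parameter at 46°N:
f = 2Ω sin φ = 2 × 7.29×10⁻⁵ × sin 46° = 1.05×10⁻⁴ s⁻¹
Wind speed in SI: 44.7 knots = 23.0 m/s
Geostrophic balance rearranged: |∂P/∂n| = f ρ V_g
|∂P/∂n| = 1.05×10⁻⁴ × 1.15 × 23.0 = 2.77×10⁻³ Pa/m
Isobar spacing: Δn = ΔP/|∂P/∂n| = 200 Pa / 2.77×10⁻³ Pa/m = 72110 m ≈ 72.1 km

72.1 km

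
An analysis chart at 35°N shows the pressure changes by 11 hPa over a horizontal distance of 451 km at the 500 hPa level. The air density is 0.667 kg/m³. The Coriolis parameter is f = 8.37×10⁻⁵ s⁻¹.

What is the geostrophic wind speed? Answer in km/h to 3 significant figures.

Pressure gradient: |∂P/∂n| = 1100 Pa / 451000 m = 2.44×10⁻³ Pa/m
Geostrophic balance (pressure-gradient force = Coriolis force):
V_g = (1/(fρ)) |∂P/∂n| = 2.44×10⁻³ / (8.37×10⁻⁵ × 0.667) = 43.7 m/s
Converting: 43.7 m/s × 3.6 = 157 km/h

157 km/h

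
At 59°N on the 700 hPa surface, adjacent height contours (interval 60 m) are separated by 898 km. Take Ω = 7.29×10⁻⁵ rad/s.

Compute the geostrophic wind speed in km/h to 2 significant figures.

Coriolis parameter at 59°N:
f = 2Ω sin φ = 2 × 7.29×10⁻⁵ × sin 59° = 1.25×10⁻⁴ s⁻¹
Height gradient: |∂Z/∂n| = 60 m / 898000 m = 6.68×10⁻⁵
On a pressure surface, geostrophic balance gives V_g = (g/f)|∂Z/∂n|:
V_g = 9.81 × 6.68×10⁻⁵ / 1.25×10⁻⁴ = 5.24 m/s
Converting: 5.24 m/s × 3.6 = 19 km/h

19 km/h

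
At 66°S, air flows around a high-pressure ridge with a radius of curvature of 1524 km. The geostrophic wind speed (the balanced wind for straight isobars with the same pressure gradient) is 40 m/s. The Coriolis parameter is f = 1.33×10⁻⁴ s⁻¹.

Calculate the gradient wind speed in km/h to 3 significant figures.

Around a high, pressure-gradient force acts outward with centrifugal, so Coriolis balances both:
fV = (1/ρ)|∂P/∂n| + V²/R  →  V² − fR·V + fR·V_g = 0
With fR = 1.33×10⁻⁴ × 1524×10³ m = 203 m/s:
V = [fR − √((fR)² − 4 fR V_g)]/2 = [203 − √(203² − 4×203×40)]/2 = 54.8 m/s
Supergeostrophic (V > V_g = 40 m/s), as expected around a high.
Converting: 54.8 m/s × 3.6 = 197 km/h

197 km/h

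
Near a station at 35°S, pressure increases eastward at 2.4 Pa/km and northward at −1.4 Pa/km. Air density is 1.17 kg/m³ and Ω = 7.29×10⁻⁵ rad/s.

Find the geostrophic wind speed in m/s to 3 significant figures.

28.4 m/s

Coriolis parameter at 35°S:
f = 2Ω sin φ = 2 × 7.29×10⁻⁵ × sin 35° = 8.36×10⁻⁵ s⁻¹
In the Southern Hemisphere f is negative: f = −8.36×10⁻⁵ s⁻¹.
Component geostrophic relations (x east, y north):
u_g = −(1/(fρ)) ∂P/∂y,  v_g = (1/(fρ)) ∂P/∂x
u_g = −(−1.4×10⁻³)/(−8.36×10⁻⁵ × 1.17) = −14.3 m/s;  v_g = (2.4×10⁻³)/(−8.36×10⁻⁵ × 1.17) = −24.5 m/s
|V_g| = √(u_g² + v_g²) = 28.4 m/s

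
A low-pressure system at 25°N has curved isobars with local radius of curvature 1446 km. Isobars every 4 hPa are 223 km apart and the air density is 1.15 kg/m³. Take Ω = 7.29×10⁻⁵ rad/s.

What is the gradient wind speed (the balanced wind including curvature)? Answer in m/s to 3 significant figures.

20.6 m/s

Coriolis parameter at 25°N:
f = 2Ω sin φ = 2 × 7.29×10⁻⁵ × sin 25° = 6.16×10⁻⁵ s⁻¹
Pressure gradient: |∂P/∂n| = 400 Pa / 223000 m = 1.79×10⁻³ Pa/m
Geostrophic speed: V_g = |∂P/∂n|/(fρ) = 1.79×10⁻³/(6.16×10⁻⁵ × 1.15) = 25.3 m/s
Around a low, centrifugal force acts outward with Coriolis, so pressure-gradient force balances both:
(1/ρ)|∂P/∂n| = fV + V²/R  →  V² + fR·V − fR·V_g = 0
With fR = 6.16×10⁻⁵ × 1446×10³ m = 89.1 m/s:
V = [−fR + √((fR)² + 4 fR V_g)]/2 = [−89.1 + √(89.1² + 4×89.1×25.3)]/2 = 20.6 m/s
Subgeostrophic (V < V_g = 25.3 m/s), as expected around a low.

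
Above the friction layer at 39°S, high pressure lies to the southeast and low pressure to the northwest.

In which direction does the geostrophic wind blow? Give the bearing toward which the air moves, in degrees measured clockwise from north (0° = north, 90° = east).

225°

The pressure-gradient force points toward the northwest (bearing 315°).
Geostrophic balance: in the Southern Hemisphere the Coriolis force deflects motion to the left, so the geostrophic wind blows 90° to the left of the pressure-gradient force (low pressure on the right).
Rotating 315° by 90° counterclockwise gives 225° — the wind blows toward the southwest.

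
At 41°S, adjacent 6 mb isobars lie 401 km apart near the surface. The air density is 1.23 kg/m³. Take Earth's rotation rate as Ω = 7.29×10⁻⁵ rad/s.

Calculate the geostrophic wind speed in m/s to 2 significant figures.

Coriolis parameter at 41°S:
f = 2Ω sin φ = 2 × 7.29×10⁻⁵ × sin 41° = 9.57×10⁻⁵ s⁻¹
Pressure gradient: |∂P/∂n| = 600 Pa / 401000 m = 1.50×10⁻³ Pa/m
Geostrophic balance (pressure-gradient force = Coriolis force):
V_g = (1/(fρ)) |∂P/∂n| = 1.50×10⁻³ / (9.57×10⁻⁵ × 1.23) = 12.7 m/s

13 m/s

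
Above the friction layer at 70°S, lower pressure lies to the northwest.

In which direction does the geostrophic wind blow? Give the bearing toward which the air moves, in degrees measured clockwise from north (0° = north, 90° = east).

The pressure-gradient force points toward the northwest (bearing 315°).
Geostrophic balance: in the Southern Hemisphere the Coriolis force deflects motion to the left, so the geostrophic wind blows 90° to the left of the pressure-gradient force (low pressure on the right).
Rotating 315° by 90° counterclockwise gives 225° — the wind blows toward the southwest.

225°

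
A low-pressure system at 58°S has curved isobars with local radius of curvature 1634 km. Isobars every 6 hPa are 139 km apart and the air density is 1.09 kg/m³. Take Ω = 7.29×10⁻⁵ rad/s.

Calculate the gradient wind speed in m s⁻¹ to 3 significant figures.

28.1 m s⁻¹

Coriolis parameter at 58°S:
f = 2Ω sin φ = 2 × 7.29×10⁻⁵ × sin 58° = 1.24×10⁻⁴ s⁻¹
Pressure gradient: |∂P/∂n| = 600 Pa / 139000 m = 4.32×10⁻³ Pa/m
Geostrophic speed: V_g = |∂P/∂n|/(fρ) = 4.32×10⁻³/(1.24×10⁻⁴ × 1.09) = 32.0 m/s
Around a low, centrifugal force acts outward with Coriolis, so pressure-gradient force balances both:
(1/ρ)|∂P/∂n| = fV + V²/R  →  V² + fR·V − fR·V_g = 0
With fR = 1.24×10⁻⁴ × 1634×10³ m = 202 m/s:
V = [−fR + √((fR)² + 4 fR V_g)]/2 = [−202 + √(202² + 4×202×32)]/2 = 28.1 m/s
Subgeostrophic (V < V_g = 32 m/s), as expected around a low.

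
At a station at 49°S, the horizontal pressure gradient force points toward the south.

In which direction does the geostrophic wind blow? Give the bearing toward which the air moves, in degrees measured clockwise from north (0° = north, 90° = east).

The pressure-gradient force points toward the south (bearing 180°).
Geostrophic balance: in the Southern Hemisphere the Coriolis force deflects motion to the left, so the geostrophic wind blows 90° to the left of the pressure-gradient force (low pressure on the right).
Rotating 180° by 90° counterclockwise gives 090° — the wind blows toward the east.

090°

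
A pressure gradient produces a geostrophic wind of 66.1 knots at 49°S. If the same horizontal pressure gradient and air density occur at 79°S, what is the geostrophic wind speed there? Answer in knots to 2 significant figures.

With the same pressure gradient and density, V_g ∝ 1/f ∝ 1/sin φ.
V₂ = V₁ · sin φ₁ / sin φ₂ = 66.1 × sin 49° / sin 79°
V₂ = 66.1 × 0.7547/0.9816 = 51 knots

51 knots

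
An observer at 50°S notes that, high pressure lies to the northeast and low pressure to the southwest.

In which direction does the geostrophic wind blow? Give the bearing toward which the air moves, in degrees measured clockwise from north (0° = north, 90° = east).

135°

The pressure-gradient force points toward the southwest (bearing 225°).
Geostrophic balance: in the Southern Hemisphere the Coriolis force deflects motion to the left, so the geostrophic wind blows 90° to the left of the pressure-gradient force (low pressure on the right).
Rotating 225° by 90° counterclockwise gives 135° — the wind blows toward the southeast.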